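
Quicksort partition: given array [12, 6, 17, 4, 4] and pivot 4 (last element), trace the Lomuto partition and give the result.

Lomuto partition with pivot = 4:

Initial array: [12, 6, 17, 4, 4]

arr[0]=12 > 4: no swap
arr[1]=6 > 4: no swap
arr[2]=17 > 4: no swap
arr[3]=4 <= 4: swap with position 0, array becomes [4, 6, 17, 12, 4]

Place pivot at position 1: [4, 4, 17, 12, 6]
Pivot position: 1

After partitioning with pivot 4, the array becomes [4, 4, 17, 12, 6]. The pivot is placed at index 1. All elements to the left of the pivot are <= 4, and all elements to the right are > 4.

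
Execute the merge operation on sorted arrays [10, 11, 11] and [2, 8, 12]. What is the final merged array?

Merging process:

Compare 10 vs 2: take 2 from right. Merged: [2]
Compare 10 vs 8: take 8 from right. Merged: [2, 8]
Compare 10 vs 12: take 10 from left. Merged: [2, 8, 10]
Compare 11 vs 12: take 11 from left. Merged: [2, 8, 10, 11]
Compare 11 vs 12: take 11 from left. Merged: [2, 8, 10, 11, 11]
Append remaining from right: [12]. Merged: [2, 8, 10, 11, 11, 12]

Final merged array: [2, 8, 10, 11, 11, 12]
Total comparisons: 5

The merged array is [2, 8, 10, 11, 11, 12], requiring 5 comparisons. The merge step runs in O(n) time where n is the total number of elements.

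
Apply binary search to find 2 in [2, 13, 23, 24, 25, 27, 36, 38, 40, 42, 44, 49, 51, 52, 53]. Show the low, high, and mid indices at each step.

Binary search for 2 in [2, 13, 23, 24, 25, 27, 36, 38, 40, 42, 44, 49, 51, 52, 53]:

lo=0, hi=14, mid=7, arr[mid]=38 -> 38 > 2, search left half
lo=0, hi=6, mid=3, arr[mid]=24 -> 24 > 2, search left half
lo=0, hi=2, mid=1, arr[mid]=13 -> 13 > 2, search left half
lo=0, hi=0, mid=0, arr[mid]=2 -> Found target at index 0!

Binary search finds 2 at index 0 after 4 comparisons. The search repeatedly halves the search space by comparing with the middle element.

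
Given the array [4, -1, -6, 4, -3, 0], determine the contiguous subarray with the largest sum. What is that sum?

Using Kadane's algorithm on [4, -1, -6, 4, -3, 0]:

Scanning through the array:
Position 1 (value -1): max_ending_here = 3, max_so_far = 4
Position 2 (value -6): max_ending_here = -3, max_so_far = 4
Position 3 (value 4): max_ending_here = 4, max_so_far = 4
Position 4 (value -3): max_ending_here = 1, max_so_far = 4
Position 5 (value 0): max_ending_here = 1, max_so_far = 4

Maximum subarray: [4]
Maximum sum: 4

The maximum subarray is [4] with sum 4. This subarray runs from index 0 to index 0.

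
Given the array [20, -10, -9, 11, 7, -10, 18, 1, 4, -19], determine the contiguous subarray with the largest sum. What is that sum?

Using Kadane's algorithm on [20, -10, -9, 11, 7, -10, 18, 1, 4, -19]:

Scanning through the array:
Position 1 (value -10): max_ending_here = 10, max_so_far = 20
Position 2 (value -9): max_ending_here = 1, max_so_far = 20
Position 3 (value 11): max_ending_here = 12, max_so_far = 20
Position 4 (value 7): max_ending_here = 19, max_so_far = 20
Position 5 (value -10): max_ending_here = 9, max_so_far = 20
Position 6 (value 18): max_ending_here = 27, max_so_far = 27
Position 7 (value 1): max_ending_here = 28, max_so_far = 28
Position 8 (value 4): max_ending_here = 32, max_so_far = 32
Position 9 (value -19): max_ending_here = 13, max_so_far = 32

Maximum subarray: [20, -10, -9, 11, 7, -10, 18, 1, 4]
Maximum sum: 32

The maximum subarray is [20, -10, -9, 11, 7, -10, 18, 1, 4] with sum 32. This subarray runs from index 0 to index 8.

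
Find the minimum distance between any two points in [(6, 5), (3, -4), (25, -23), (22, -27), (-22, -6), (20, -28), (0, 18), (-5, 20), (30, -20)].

Computing all pairwise distances among 9 points:

d((6, 5), (3, -4)) = 9.4868
d((6, 5), (25, -23)) = 33.8378
d((6, 5), (22, -27)) = 35.7771
d((6, 5), (-22, -6)) = 30.0832
d((6, 5), (20, -28)) = 35.8469
d((6, 5), (0, 18)) = 14.3178
d((6, 5), (-5, 20)) = 18.6011
d((6, 5), (30, -20)) = 34.6554
d((3, -4), (25, -23)) = 29.0689
d((3, -4), (22, -27)) = 29.8329
d((3, -4), (-22, -6)) = 25.0799
d((3, -4), (20, -28)) = 29.4109
d((3, -4), (0, 18)) = 22.2036
d((3, -4), (-5, 20)) = 25.2982
d((3, -4), (30, -20)) = 31.3847
d((25, -23), (22, -27)) = 5.0
d((25, -23), (-22, -6)) = 49.98
d((25, -23), (20, -28)) = 7.0711
d((25, -23), (0, 18)) = 48.0208
d((25, -23), (-5, 20)) = 52.4309
d((25, -23), (30, -20)) = 5.831
d((22, -27), (-22, -6)) = 48.7545
d((22, -27), (20, -28)) = 2.2361 <-- minimum
d((22, -27), (0, 18)) = 50.0899
d((22, -27), (-5, 20)) = 54.2033
d((22, -27), (30, -20)) = 10.6301
d((-22, -6), (20, -28)) = 47.4131
d((-22, -6), (0, 18)) = 32.5576
d((-22, -6), (-5, 20)) = 31.0644
d((-22, -6), (30, -20)) = 53.8516
d((20, -28), (0, 18)) = 50.1597
d((20, -28), (-5, 20)) = 54.1202
d((20, -28), (30, -20)) = 12.8062
d((0, 18), (-5, 20)) = 5.3852
d((0, 18), (30, -20)) = 48.4149
d((-5, 20), (30, -20)) = 53.1507

Closest pair: (22, -27) and (20, -28) with distance 2.2361

The closest pair is (22, -27) and (20, -28) with Euclidean distance 2.2361. For 9 points, brute-force pairwise comparison is shown above. For large n, the divide-and-conquer algorithm (sort by x, recurse on halves, check the dividing strip) achieves O(n log n).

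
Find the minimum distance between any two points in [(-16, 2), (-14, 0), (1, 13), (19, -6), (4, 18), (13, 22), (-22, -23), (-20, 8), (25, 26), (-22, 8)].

Computing all pairwise distances among 10 points:

d((-16, 2), (-14, 0)) = 2.8284
d((-16, 2), (1, 13)) = 20.2485
d((-16, 2), (19, -6)) = 35.9026
d((-16, 2), (4, 18)) = 25.6125
d((-16, 2), (13, 22)) = 35.2278
d((-16, 2), (-22, -23)) = 25.7099
d((-16, 2), (-20, 8)) = 7.2111
d((-16, 2), (25, 26)) = 47.5079
d((-16, 2), (-22, 8)) = 8.4853
d((-14, 0), (1, 13)) = 19.8494
d((-14, 0), (19, -6)) = 33.541
d((-14, 0), (4, 18)) = 25.4558
d((-14, 0), (13, 22)) = 34.8281
d((-14, 0), (-22, -23)) = 24.3516
d((-14, 0), (-20, 8)) = 10.0
d((-14, 0), (25, 26)) = 46.8722
d((-14, 0), (-22, 8)) = 11.3137
d((1, 13), (19, -6)) = 26.1725
d((1, 13), (4, 18)) = 5.831
d((1, 13), (13, 22)) = 15.0
d((1, 13), (-22, -23)) = 42.72
d((1, 13), (-20, 8)) = 21.587
d((1, 13), (25, 26)) = 27.2947
d((1, 13), (-22, 8)) = 23.5372
d((19, -6), (4, 18)) = 28.3019
d((19, -6), (13, 22)) = 28.6356
d((19, -6), (-22, -23)) = 44.3847
d((19, -6), (-20, 8)) = 41.4367
d((19, -6), (25, 26)) = 32.5576
d((19, -6), (-22, 8)) = 43.3244
d((4, 18), (13, 22)) = 9.8489
d((4, 18), (-22, -23)) = 48.5489
d((4, 18), (-20, 8)) = 26.0
d((4, 18), (25, 26)) = 22.4722
d((4, 18), (-22, 8)) = 27.8568
d((13, 22), (-22, -23)) = 57.0088
d((13, 22), (-20, 8)) = 35.8469
d((13, 22), (25, 26)) = 12.6491
d((13, 22), (-22, 8)) = 37.6962
d((-22, -23), (-20, 8)) = 31.0644
d((-22, -23), (25, 26)) = 67.897
d((-22, -23), (-22, 8)) = 31.0
d((-20, 8), (25, 26)) = 48.4665
d((-20, 8), (-22, 8)) = 2.0 <-- minimum
d((25, 26), (-22, 8)) = 50.3289

Closest pair: (-20, 8) and (-22, 8) with distance 2.0

The closest pair is (-20, 8) and (-22, 8) with Euclidean distance 2.0. For 10 points, brute-force pairwise comparison is shown above. For large n, the divide-and-conquer algorithm (sort by x, recurse on halves, check the dividing strip) achieves O(n log n).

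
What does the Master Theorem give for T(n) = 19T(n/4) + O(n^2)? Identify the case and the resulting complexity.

Master Theorem for T(n) = 19T(n/4) + O(n^2):

a = 19, b = 4, c = 2
log_b(a) = log_4(19) = 2.1240

Case 1: c = 2 < log_4(19) = 2.1240
T(n) = O(n^(log_4 19))

For T(n) = 19T(n/4) + O(n^2): log_4(19) = 2.1240. This is Case 1 of the Master Theorem (c < log_b(a), work dominated by leaves), giving O(n^(log_4 19)).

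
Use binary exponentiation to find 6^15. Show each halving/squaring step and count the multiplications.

Computing 6^15 by squaring (build up from 6^1; each line after the first costs one multiplication):

6^1 = 6
6^2 = (6^1)^2 = 6^2 = 36
6^3 = 6 * 6^2 = 6 * 36 = 216
6^6 = (6^3)^2 = 216^2 = 46656
6^7 = 6 * 6^6 = 6 * 46656 = 279936
6^14 = (6^7)^2 = 279936^2 = 78364164096
6^15 = 6 * 6^14 = 6 * 78364164096 = 470184984576

Result: 470184984576
Multiplications needed: 6 (6 lines after 6^1)

6^15 = 470184984576. Using exponentiation by squaring, this requires 6 multiplications. The key idea: if the exponent is even, square the half-power; if odd, multiply by the base once.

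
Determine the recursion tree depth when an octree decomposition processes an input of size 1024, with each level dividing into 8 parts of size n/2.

For divide and conquer with division factor 2:

Problem sizes at each level:
Level 0: 1024
Level 1: 512
Level 2: 256
Level 3: 128
Level 4: 64
Level 5: 32
Level 6: 16
Level 7: 8
Level 8: 4
Level 9: 2
Level 10: 1

The root is level 0 and the size-1 base case is level 10 (the tree spans levels 0 through 10, i.e. 11 levels counting the root), so the depth is the number of divisions: log_2(1024) = 10

The recursion tree depth is log_2(1024) = 10. At each level, the problem size is divided by 2, so it takes 10 divisions to reduce to a base case of size 1. The algorithm makes 8 recursive calls at each level.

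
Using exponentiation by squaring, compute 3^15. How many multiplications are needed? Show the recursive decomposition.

Computing 3^15 by squaring (build up from 3^1; each line after the first costs one multiplication):

3^1 = 3
3^2 = (3^1)^2 = 3^2 = 9
3^3 = 3 * 3^2 = 3 * 9 = 27
3^6 = (3^3)^2 = 27^2 = 729
3^7 = 3 * 3^6 = 3 * 729 = 2187
3^14 = (3^7)^2 = 2187^2 = 4782969
3^15 = 3 * 3^14 = 3 * 4782969 = 14348907

Result: 14348907
Multiplications needed: 6 (6 lines after 3^1)

3^15 = 14348907. Using exponentiation by squaring, this requires 6 multiplications. The key idea: if the exponent is even, square the half-power; if odd, multiply by the base once.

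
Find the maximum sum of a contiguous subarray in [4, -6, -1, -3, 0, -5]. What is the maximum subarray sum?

Using Kadane's algorithm on [4, -6, -1, -3, 0, -5]:

Scanning through the array:
Position 1 (value -6): max_ending_here = -2, max_so_far = 4
Position 2 (value -1): max_ending_here = -1, max_so_far = 4
Position 3 (value -3): max_ending_here = -3, max_so_far = 4
Position 4 (value 0): max_ending_here = 0, max_so_far = 4
Position 5 (value -5): max_ending_here = -5, max_so_far = 4

Maximum subarray: [4]
Maximum sum: 4

The maximum subarray is [4] with sum 4. This subarray runs from index 0 to index 0.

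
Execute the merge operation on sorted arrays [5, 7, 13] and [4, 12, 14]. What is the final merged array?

Merging process:

Compare 5 vs 4: take 4 from right. Merged: [4]
Compare 5 vs 12: take 5 from left. Merged: [4, 5]
Compare 7 vs 12: take 7 from left. Merged: [4, 5, 7]
Compare 13 vs 12: take 12 from right. Merged: [4, 5, 7, 12]
Compare 13 vs 14: take 13 from left. Merged: [4, 5, 7, 12, 13]
Append remaining from right: [14]. Merged: [4, 5, 7, 12, 13, 14]

Final merged array: [4, 5, 7, 12, 13, 14]
Total comparisons: 5

The merged array is [4, 5, 7, 12, 13, 14], requiring 5 comparisons. The merge step runs in O(n) time where n is the total number of elements.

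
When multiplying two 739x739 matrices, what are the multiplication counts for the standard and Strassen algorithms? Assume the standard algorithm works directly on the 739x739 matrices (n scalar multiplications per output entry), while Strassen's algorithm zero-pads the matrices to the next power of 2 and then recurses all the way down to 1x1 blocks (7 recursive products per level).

Matrix multiplication for 739x739 matrices:

Strassen's algorithm requires power-of-2 dimensions. Pad 739x739 to 1024x1024 (next power of 2).

Standard algorithm: 739^3 = 403583419 multiplications
Strassen's algorithm: 7^(log2(1024)) = 7^10 = 282475249 multiplications
Savings: 403583419 - 282475249 = 121108170 multiplications

Standard: 403583419 multiplications (739^3). Strassen: 282475249 multiplications (7^10, after padding to 1024x1024). Strassen reduces 8 recursive multiplications to 7 at each level.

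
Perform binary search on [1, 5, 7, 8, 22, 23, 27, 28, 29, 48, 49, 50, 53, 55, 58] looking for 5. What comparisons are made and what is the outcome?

Binary search for 5 in [1, 5, 7, 8, 22, 23, 27, 28, 29, 48, 49, 50, 53, 55, 58]:

lo=0, hi=14, mid=7, arr[mid]=28 -> 28 > 5, search left half
lo=0, hi=6, mid=3, arr[mid]=8 -> 8 > 5, search left half
lo=0, hi=2, mid=1, arr[mid]=5 -> Found target at index 1!

Binary search finds 5 at index 1 after 3 comparisons. The search repeatedly halves the search space by comparing with the middle element.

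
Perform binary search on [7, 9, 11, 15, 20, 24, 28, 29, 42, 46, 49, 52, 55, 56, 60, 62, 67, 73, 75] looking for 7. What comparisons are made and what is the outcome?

Binary search for 7 in [7, 9, 11, 15, 20, 24, 28, 29, 42, 46, 49, 52, 55, 56, 60, 62, 67, 73, 75]:

lo=0, hi=18, mid=9, arr[mid]=46 -> 46 > 7, search left half
lo=0, hi=8, mid=4, arr[mid]=20 -> 20 > 7, search left half
lo=0, hi=3, mid=1, arr[mid]=9 -> 9 > 7, search left half
lo=0, hi=0, mid=0, arr[mid]=7 -> Found target at index 0!

Binary search finds 7 at index 0 after 4 comparisons. The search repeatedly halves the search space by comparing with the middle element.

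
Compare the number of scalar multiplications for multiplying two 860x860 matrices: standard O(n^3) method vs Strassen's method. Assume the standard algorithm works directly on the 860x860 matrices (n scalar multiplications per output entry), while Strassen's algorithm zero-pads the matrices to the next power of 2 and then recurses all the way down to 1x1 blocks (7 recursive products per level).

Matrix multiplication for 860x860 matrices:

Strassen's algorithm requires power-of-2 dimensions. Pad 860x860 to 1024x1024 (next power of 2).

Standard algorithm: 860^3 = 636056000 multiplications
Strassen's algorithm: 7^(log2(1024)) = 7^10 = 282475249 multiplications
Savings: 636056000 - 282475249 = 353580751 multiplications

Standard: 636056000 multiplications (860^3). Strassen: 282475249 multiplications (7^10, after padding to 1024x1024). Strassen reduces 8 recursive multiplications to 7 at each level.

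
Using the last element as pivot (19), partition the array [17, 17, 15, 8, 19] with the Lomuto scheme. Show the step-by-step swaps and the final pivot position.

Lomuto partition with pivot = 19:

Initial array: [17, 17, 15, 8, 19]

arr[0]=17 <= 19: swap with position 0, array becomes [17, 17, 15, 8, 19]
arr[1]=17 <= 19: swap with position 1, array becomes [17, 17, 15, 8, 19]
arr[2]=15 <= 19: swap with position 2, array becomes [17, 17, 15, 8, 19]
arr[3]=8 <= 19: swap with position 3, array becomes [17, 17, 15, 8, 19]

Place pivot at position 4: [17, 17, 15, 8, 19]
Pivot position: 4

After partitioning with pivot 19, the array becomes [17, 17, 15, 8, 19]. The pivot is placed at index 4. All elements to the left of the pivot are <= 19, and all elements to the right are > 19.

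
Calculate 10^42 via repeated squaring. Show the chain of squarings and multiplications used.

Computing 10^42 by squaring (build up from 10^1; each line after the first costs one multiplication):

10^1 = 10
10^2 = (10^1)^2 = 10^2 = 100
10^4 = (10^2)^2 = 100^2 = 10000
10^5 = 10 * 10^4 = 10 * 10000 = 100000
10^10 = (10^5)^2 = 100000^2 = 10000000000
10^20 = (10^10)^2 = 10000000000^2 = 100000000000000000000
10^21 = 10 * 10^20 = 10 * 100000000000000000000 = 1000000000000000000000
10^42 = (10^21)^2 = 1000000000000000000000^2 = 1000000000000000000000000000000000000000000

Result: 1000000000000000000000000000000000000000000
Multiplications needed: 7 (7 lines after 10^1)

10^42 = 1000000000000000000000000000000000000000000. Using exponentiation by squaring, this requires 7 multiplications. The key idea: if the exponent is even, square the half-power; if odd, multiply by the base once.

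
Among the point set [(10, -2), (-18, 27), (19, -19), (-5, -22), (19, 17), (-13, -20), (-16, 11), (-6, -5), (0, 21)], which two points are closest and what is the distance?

Computing all pairwise distances among 9 points:

d((10, -2), (-18, 27)) = 40.3113
d((10, -2), (19, -19)) = 19.2354
d((10, -2), (-5, -22)) = 25.0
d((10, -2), (19, 17)) = 21.0238
d((10, -2), (-13, -20)) = 29.2062
d((10, -2), (-16, 11)) = 29.0689
d((10, -2), (-6, -5)) = 16.2788
d((10, -2), (0, 21)) = 25.0799
d((-18, 27), (19, -19)) = 59.0339
d((-18, 27), (-5, -22)) = 50.6952
d((-18, 27), (19, 17)) = 38.3275
d((-18, 27), (-13, -20)) = 47.2652
d((-18, 27), (-16, 11)) = 16.1245
d((-18, 27), (-6, -5)) = 34.176
d((-18, 27), (0, 21)) = 18.9737
d((19, -19), (-5, -22)) = 24.1868
d((19, -19), (19, 17)) = 36.0
d((19, -19), (-13, -20)) = 32.0156
d((19, -19), (-16, 11)) = 46.0977
d((19, -19), (-6, -5)) = 28.6531
d((19, -19), (0, 21)) = 44.2832
d((-5, -22), (19, 17)) = 45.793
d((-5, -22), (-13, -20)) = 8.2462 <-- minimum
d((-5, -22), (-16, 11)) = 34.7851
d((-5, -22), (-6, -5)) = 17.0294
d((-5, -22), (0, 21)) = 43.2897
d((19, 17), (-13, -20)) = 48.9183
d((19, 17), (-16, 11)) = 35.5106
d((19, 17), (-6, -5)) = 33.3017
d((19, 17), (0, 21)) = 19.4165
d((-13, -20), (-16, 11)) = 31.1448
d((-13, -20), (-6, -5)) = 16.5529
d((-13, -20), (0, 21)) = 43.0116
d((-16, 11), (-6, -5)) = 18.868
d((-16, 11), (0, 21)) = 18.868
d((-6, -5), (0, 21)) = 26.6833

Closest pair: (-5, -22) and (-13, -20) with distance 8.2462

The closest pair is (-5, -22) and (-13, -20) with Euclidean distance 8.2462. For 9 points, brute-force pairwise comparison is shown above. For large n, the divide-and-conquer algorithm (sort by x, recurse on halves, check the dividing strip) achieves O(n log n).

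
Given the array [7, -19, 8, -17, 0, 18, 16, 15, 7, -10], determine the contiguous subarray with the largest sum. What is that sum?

Using Kadane's algorithm on [7, -19, 8, -17, 0, 18, 16, 15, 7, -10]:

Scanning through the array:
Position 1 (value -19): max_ending_here = -12, max_so_far = 7
Position 2 (value 8): max_ending_here = 8, max_so_far = 8
Position 3 (value -17): max_ending_here = -9, max_so_far = 8
Position 4 (value 0): max_ending_here = 0, max_so_far = 8
Position 5 (value 18): max_ending_here = 18, max_so_far = 18
Position 6 (value 16): max_ending_here = 34, max_so_far = 34
Position 7 (value 15): max_ending_here = 49, max_so_far = 49
Position 8 (value 7): max_ending_here = 56, max_so_far = 56
Position 9 (value -10): max_ending_here = 46, max_so_far = 56

Maximum subarray: [0, 18, 16, 15, 7]
Maximum sum: 56

The maximum subarray is [0, 18, 16, 15, 7] with sum 56. This subarray runs from index 4 to index 8.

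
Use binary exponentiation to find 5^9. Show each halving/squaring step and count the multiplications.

Computing 5^9 by squaring (build up from 5^1; each line after the first costs one multiplication):

5^1 = 5
5^2 = (5^1)^2 = 5^2 = 25
5^4 = (5^2)^2 = 25^2 = 625
5^8 = (5^4)^2 = 625^2 = 390625
5^9 = 5 * 5^8 = 5 * 390625 = 1953125

Result: 1953125
Multiplications needed: 4 (4 lines after 5^1)

5^9 = 1953125. Using exponentiation by squaring, this requires 4 multiplications. The key idea: if the exponent is even, square the half-power; if odd, multiply by the base once.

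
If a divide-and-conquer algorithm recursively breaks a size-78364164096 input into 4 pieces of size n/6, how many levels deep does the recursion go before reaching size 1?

For divide and conquer with division factor 6:

Problem sizes at each level:
Level 0: 78364164096
Level 1: 13060694016
Level 2: 2176782336
Level 3: 362797056
Level 4: 60466176
Level 5: 10077696
Level 6: 1679616
Level 7: 279936
Level 8: 46656
Level 9: 7776
Level 10: 1296
Level 11: 216
Level 12: 36
Level 13: 6
Level 14: 1

The root is level 0 and the size-1 base case is level 14 (the tree spans levels 0 through 14, i.e. 15 levels counting the root), so the depth is the number of divisions: log_6(78364164096) = 14

The recursion tree depth is log_6(78364164096) = 14. At each level, the problem size is divided by 6, so it takes 14 divisions to reduce to a base case of size 1. The algorithm makes 4 recursive calls at each level.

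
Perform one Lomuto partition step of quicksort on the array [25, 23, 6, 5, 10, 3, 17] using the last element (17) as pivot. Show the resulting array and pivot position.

Lomuto partition with pivot = 17:

Initial array: [25, 23, 6, 5, 10, 3, 17]

arr[0]=25 > 17: no swap
arr[1]=23 > 17: no swap
arr[2]=6 <= 17: swap with position 0, array becomes [6, 23, 25, 5, 10, 3, 17]
arr[3]=5 <= 17: swap with position 1, array becomes [6, 5, 25, 23, 10, 3, 17]
arr[4]=10 <= 17: swap with position 2, array becomes [6, 5, 10, 23, 25, 3, 17]
arr[5]=3 <= 17: swap with position 3, array becomes [6, 5, 10, 3, 25, 23, 17]

Place pivot at position 4: [6, 5, 10, 3, 17, 23, 25]
Pivot position: 4

After partitioning with pivot 17, the array becomes [6, 5, 10, 3, 17, 23, 25]. The pivot is placed at index 4. All elements to the left of the pivot are <= 17, and all elements to the right are > 17.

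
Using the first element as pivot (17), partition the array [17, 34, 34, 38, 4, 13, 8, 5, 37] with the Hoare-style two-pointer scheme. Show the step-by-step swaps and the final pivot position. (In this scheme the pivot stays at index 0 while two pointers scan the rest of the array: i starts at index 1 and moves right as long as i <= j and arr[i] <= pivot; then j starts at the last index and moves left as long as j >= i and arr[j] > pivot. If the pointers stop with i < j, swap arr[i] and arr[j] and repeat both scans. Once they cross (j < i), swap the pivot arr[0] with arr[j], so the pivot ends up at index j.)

Hoare-style two-pointer partition with pivot = 17:

Initial array: [17, 34, 34, 38, 4, 13, 8, 5, 37]

Pointers start at i = 1, j = 8.
i stops at index 1 (arr[1]=34 > 17), j stops at index 7 (arr[7]=5 <= 17): swap arr[1] and arr[7], array becomes [17, 5, 34, 38, 4, 13, 8, 34, 37]
i stops at index 2 (arr[2]=34 > 17), j stops at index 6 (arr[6]=8 <= 17): swap arr[2] and arr[6], array becomes [17, 5, 8, 38, 4, 13, 34, 34, 37]
i stops at index 3 (arr[3]=38 > 17), j stops at index 5 (arr[5]=13 <= 17): swap arr[3] and arr[5], array becomes [17, 5, 8, 13, 4, 38, 34, 34, 37]
i ends at 5, j ends at 4: the pointers have crossed (j < i), so scanning stops.

Swap pivot arr[0] with arr[4] to place pivot at position 4: [4, 5, 8, 13, 17, 38, 34, 34, 37]
Pivot position: 4

After partitioning with pivot 17, the array becomes [4, 5, 8, 13, 17, 38, 34, 34, 37]. The pivot is placed at index 4. All elements to the left of the pivot are <= 17, and all elements to the right are > 17.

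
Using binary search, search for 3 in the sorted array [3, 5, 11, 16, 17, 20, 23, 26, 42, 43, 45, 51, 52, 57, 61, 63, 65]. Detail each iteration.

Binary search for 3 in [3, 5, 11, 16, 17, 20, 23, 26, 42, 43, 45, 51, 52, 57, 61, 63, 65]:

lo=0, hi=16, mid=8, arr[mid]=42 -> 42 > 3, search left half
lo=0, hi=7, mid=3, arr[mid]=16 -> 16 > 3, search left half
lo=0, hi=2, mid=1, arr[mid]=5 -> 5 > 3, search left half
lo=0, hi=0, mid=0, arr[mid]=3 -> Found target at index 0!

Binary search finds 3 at index 0 after 4 comparisons. The search repeatedly halves the search space by comparing with the middle element.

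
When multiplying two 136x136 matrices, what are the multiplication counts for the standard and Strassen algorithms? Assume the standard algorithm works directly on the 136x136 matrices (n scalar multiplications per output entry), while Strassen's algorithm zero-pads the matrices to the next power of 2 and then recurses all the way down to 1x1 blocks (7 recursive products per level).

Matrix multiplication for 136x136 matrices:

Strassen's algorithm requires power-of-2 dimensions. Pad 136x136 to 256x256 (next power of 2).

Standard algorithm: 136^3 = 2515456 multiplications
Strassen's algorithm: 7^(log2(256)) = 7^8 = 5764801 multiplications
Difference: 2515456 - 5764801 = -3249345 (Strassen uses MORE here due to padding overhead — for small or just-over-power-of-2 n, padding can outweigh the per-level savings)

Standard: 2515456 multiplications (136^3). Strassen: 5764801 multiplications (7^8, after padding to 256x256). Strassen reduces 8 recursive multiplications to 7 at each level.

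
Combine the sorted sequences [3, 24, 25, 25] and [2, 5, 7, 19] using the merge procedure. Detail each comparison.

Merging process:

Compare 3 vs 2: take 2 from right. Merged: [2]
Compare 3 vs 5: take 3 from left. Merged: [2, 3]
Compare 24 vs 5: take 5 from right. Merged: [2, 3, 5]
Compare 24 vs 7: take 7 from right. Merged: [2, 3, 5, 7]
Compare 24 vs 19: take 19 from right. Merged: [2, 3, 5, 7, 19]
Append remaining from left: [24, 25, 25]. Merged: [2, 3, 5, 7, 19, 24, 25, 25]

Final merged array: [2, 3, 5, 7, 19, 24, 25, 25]
Total comparisons: 5

The merged array is [2, 3, 5, 7, 19, 24, 25, 25], requiring 5 comparisons. The merge step runs in O(n) time where n is the total number of elements.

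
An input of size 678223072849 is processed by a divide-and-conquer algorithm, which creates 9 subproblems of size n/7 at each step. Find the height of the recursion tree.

For divide and conquer with division factor 7:

Problem sizes at each level:
Level 0: 678223072849
Level 1: 96889010407
Level 2: 13841287201
Level 3: 1977326743
Level 4: 282475249
Level 5: 40353607
Level 6: 5764801
Level 7: 823543
Level 8: 117649
Level 9: 16807
Level 10: 2401
Level 11: 343
Level 12: 49
Level 13: 7
Level 14: 1

The root is level 0 and the size-1 base case is level 14 (the tree spans levels 0 through 14, i.e. 15 levels counting the root), so the depth is the number of divisions: log_7(678223072849) = 14

The recursion tree depth is log_7(678223072849) = 14. At each level, the problem size is divided by 7, so it takes 14 divisions to reduce to a base case of size 1. The algorithm makes 9 recursive calls at each level.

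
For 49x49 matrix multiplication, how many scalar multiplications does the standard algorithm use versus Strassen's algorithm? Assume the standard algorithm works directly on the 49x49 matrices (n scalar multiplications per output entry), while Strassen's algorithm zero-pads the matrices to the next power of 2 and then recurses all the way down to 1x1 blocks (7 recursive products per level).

Matrix multiplication for 49x49 matrices:

Strassen's algorithm requires power-of-2 dimensions. Pad 49x49 to 64x64 (next power of 2).

Standard algorithm: 49^3 = 117649 multiplications
Strassen's algorithm: 7^(log2(64)) = 7^6 = 117649 multiplications
Savings: 117649 - 117649 = 0 multiplications

Standard: 117649 multiplications (49^3). Strassen: 117649 multiplications (7^6, after padding to 64x64). Strassen reduces 8 recursive multiplications to 7 at each level.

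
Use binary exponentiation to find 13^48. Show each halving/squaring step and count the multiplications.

Computing 13^48 by squaring (build up from 13^1; each line after the first costs one multiplication):

13^1 = 13
13^2 = (13^1)^2 = 13^2 = 169
13^3 = 13 * 13^2 = 13 * 169 = 2197
13^6 = (13^3)^2 = 2197^2 = 4826809
13^12 = (13^6)^2 = 4826809^2 = 23298085122481
13^24 = (13^12)^2 = 23298085122481^2 = 542800770374370512771595361
13^48 = (13^24)^2 = 542800770374370512771595361^2 = 294632676319010105335586872991323185304149065116720321

Result: 294632676319010105335586872991323185304149065116720321
Multiplications needed: 6 (6 lines after 13^1)

13^48 = 294632676319010105335586872991323185304149065116720321. Using exponentiation by squaring, this requires 6 multiplications. The key idea: if the exponent is even, square the half-power; if odd, multiply by the base once.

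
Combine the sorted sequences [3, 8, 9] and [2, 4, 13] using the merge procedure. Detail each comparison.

Merging process:

Compare 3 vs 2: take 2 from right. Merged: [2]
Compare 3 vs 4: take 3 from left. Merged: [2, 3]
Compare 8 vs 4: take 4 from right. Merged: [2, 3, 4]
Compare 8 vs 13: take 8 from left. Merged: [2, 3, 4, 8]
Compare 9 vs 13: take 9 from left. Merged: [2, 3, 4, 8, 9]
Append remaining from right: [13]. Merged: [2, 3, 4, 8, 9, 13]

Final merged array: [2, 3, 4, 8, 9, 13]
Total comparisons: 5

The merged array is [2, 3, 4, 8, 9, 13], requiring 5 comparisons. The merge step runs in O(n) time where n is the total number of elements.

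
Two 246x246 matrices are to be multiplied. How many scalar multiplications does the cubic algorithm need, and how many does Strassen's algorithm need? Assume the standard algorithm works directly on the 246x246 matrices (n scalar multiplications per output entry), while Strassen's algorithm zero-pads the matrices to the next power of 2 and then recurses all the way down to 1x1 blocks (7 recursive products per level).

Matrix multiplication for 246x246 matrices:

Strassen's algorithm requires power-of-2 dimensions. Pad 246x246 to 256x256 (next power of 2).

Standard algorithm: 246^3 = 14886936 multiplications
Strassen's algorithm: 7^(log2(256)) = 7^8 = 5764801 multiplications
Savings: 14886936 - 5764801 = 9122135 multiplications

Standard: 14886936 multiplications (246^3). Strassen: 5764801 multiplications (7^8, after padding to 256x256). Strassen reduces 8 recursive multiplications to 7 at each level.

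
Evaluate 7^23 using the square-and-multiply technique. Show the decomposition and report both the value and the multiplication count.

Computing 7^23 by squaring (build up from 7^1; each line after the first costs one multiplication):

7^1 = 7
7^2 = (7^1)^2 = 7^2 = 49
7^4 = (7^2)^2 = 49^2 = 2401
7^5 = 7 * 7^4 = 7 * 2401 = 16807
7^10 = (7^5)^2 = 16807^2 = 282475249
7^11 = 7 * 7^10 = 7 * 282475249 = 1977326743
7^22 = (7^11)^2 = 1977326743^2 = 3909821048582988049
7^23 = 7 * 7^22 = 7 * 3909821048582988049 = 27368747340080916343

Result: 27368747340080916343
Multiplications needed: 7 (7 lines after 7^1)

7^23 = 27368747340080916343. Using exponentiation by squaring, this requires 7 multiplications. The key idea: if the exponent is even, square the half-power; if odd, multiply by the base once.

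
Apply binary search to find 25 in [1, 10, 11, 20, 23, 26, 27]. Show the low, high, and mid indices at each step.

Binary search for 25 in [1, 10, 11, 20, 23, 26, 27]:

lo=0, hi=6, mid=3, arr[mid]=20 -> 20 < 25, search right half
lo=4, hi=6, mid=5, arr[mid]=26 -> 26 > 25, search left half
lo=4, hi=4, mid=4, arr[mid]=23 -> 23 < 25, search right half
lo=5 > hi=4, target 25 not found

Binary search determines that 25 is not in the array after 3 comparisons. The search space was exhausted without finding the target.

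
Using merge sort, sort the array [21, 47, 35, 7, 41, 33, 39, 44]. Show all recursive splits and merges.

Merge sort trace:

Split: [21, 47, 35, 7, 41, 33, 39, 44] -> [21, 47, 35, 7] and [41, 33, 39, 44]
  Split: [21, 47, 35, 7] -> [21, 47] and [35, 7]
    Split: [21, 47] -> [21] and [47]
    Merge: [21] + [47] -> [21, 47]
    Split: [35, 7] -> [35] and [7]
    Merge: [35] + [7] -> [7, 35]
  Merge: [21, 47] + [7, 35] -> [7, 21, 35, 47]
  Split: [41, 33, 39, 44] -> [41, 33] and [39, 44]
    Split: [41, 33] -> [41] and [33]
    Merge: [41] + [33] -> [33, 41]
    Split: [39, 44] -> [39] and [44]
    Merge: [39] + [44] -> [39, 44]
  Merge: [33, 41] + [39, 44] -> [33, 39, 41, 44]
Merge: [7, 21, 35, 47] + [33, 39, 41, 44] -> [7, 21, 33, 35, 39, 41, 44, 47]

Final sorted array: [7, 21, 33, 35, 39, 41, 44, 47]

The merge sort proceeds by recursively splitting the array and merging sorted halves.
After all merges, the sorted array is [7, 21, 33, 35, 39, 41, 44, 47].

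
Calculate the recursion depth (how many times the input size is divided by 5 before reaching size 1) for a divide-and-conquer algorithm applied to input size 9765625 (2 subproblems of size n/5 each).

For divide and conquer with division factor 5:

Problem sizes at each level:
Level 0: 9765625
Level 1: 1953125
Level 2: 390625
Level 3: 78125
Level 4: 15625
Level 5: 3125
Level 6: 625
Level 7: 125
Level 8: 25
Level 9: 5
Level 10: 1

The root is level 0 and the size-1 base case is level 10 (the tree spans levels 0 through 10, i.e. 11 levels counting the root), so the depth is the number of divisions: log_5(9765625) = 10

The recursion tree depth is log_5(9765625) = 10. At each level, the problem size is divided by 5, so it takes 10 divisions to reduce to a base case of size 1. The algorithm makes 2 recursive calls at each level.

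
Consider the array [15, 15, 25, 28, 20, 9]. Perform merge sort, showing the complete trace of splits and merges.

Merge sort trace:

Split: [15, 15, 25, 28, 20, 9] -> [15, 15, 25] and [28, 20, 9]
  Split: [15, 15, 25] -> [15] and [15, 25]
    Split: [15, 25] -> [15] and [25]
    Merge: [15] + [25] -> [15, 25]
  Merge: [15] + [15, 25] -> [15, 15, 25]
  Split: [28, 20, 9] -> [28] and [20, 9]
    Split: [20, 9] -> [20] and [9]
    Merge: [20] + [9] -> [9, 20]
  Merge: [28] + [9, 20] -> [9, 20, 28]
Merge: [15, 15, 25] + [9, 20, 28] -> [9, 15, 15, 20, 25, 28]

Final sorted array: [9, 15, 15, 20, 25, 28]

The merge sort proceeds by recursively splitting the array and merging sorted halves.
After all merges, the sorted array is [9, 15, 15, 20, 25, 28].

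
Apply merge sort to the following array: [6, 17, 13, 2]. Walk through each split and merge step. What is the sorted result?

Merge sort trace:

Split: [6, 17, 13, 2] -> [6, 17] and [13, 2]
  Split: [6, 17] -> [6] and [17]
  Merge: [6] + [17] -> [6, 17]
  Split: [13, 2] -> [13] and [2]
  Merge: [13] + [2] -> [2, 13]
Merge: [6, 17] + [2, 13] -> [2, 6, 13, 17]

Final sorted array: [2, 6, 13, 17]

The merge sort proceeds by recursively splitting the array and merging sorted halves.
After all merges, the sorted array is [2, 6, 13, 17].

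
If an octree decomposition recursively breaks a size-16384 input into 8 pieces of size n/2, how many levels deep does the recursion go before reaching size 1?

For divide and conquer with division factor 2:

Problem sizes at each level:
Level 0: 16384
Level 1: 8192
Level 2: 4096
Level 3: 2048
Level 4: 1024
Level 5: 512
Level 6: 256
Level 7: 128
Level 8: 64
Level 9: 32
Level 10: 16
Level 11: 8
Level 12: 4
Level 13: 2
Level 14: 1

The root is level 0 and the size-1 base case is level 14 (the tree spans levels 0 through 14, i.e. 15 levels counting the root), so the depth is the number of divisions: log_2(16384) = 14

The recursion tree depth is log_2(16384) = 14. At each level, the problem size is divided by 2, so it takes 14 divisions to reduce to a base case of size 1. The algorithm makes 8 recursive calls at each level.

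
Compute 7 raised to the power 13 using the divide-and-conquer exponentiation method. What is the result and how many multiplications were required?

Computing 7^13 by squaring (build up from 7^1; each line after the first costs one multiplication):

7^1 = 7
7^2 = (7^1)^2 = 7^2 = 49
7^3 = 7 * 7^2 = 7 * 49 = 343
7^6 = (7^3)^2 = 343^2 = 117649
7^12 = (7^6)^2 = 117649^2 = 13841287201
7^13 = 7 * 7^12 = 7 * 13841287201 = 96889010407

Result: 96889010407
Multiplications needed: 5 (5 lines after 7^1)

7^13 = 96889010407. Using exponentiation by squaring, this requires 5 multiplications. The key idea: if the exponent is even, square the half-power; if odd, multiply by the base once.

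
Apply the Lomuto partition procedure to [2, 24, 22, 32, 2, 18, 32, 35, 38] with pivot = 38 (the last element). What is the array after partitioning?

Lomuto partition with pivot = 38:

Initial array: [2, 24, 22, 32, 2, 18, 32, 35, 38]

arr[0]=2 <= 38: swap with position 0, array becomes [2, 24, 22, 32, 2, 18, 32, 35, 38]
arr[1]=24 <= 38: swap with position 1, array becomes [2, 24, 22, 32, 2, 18, 32, 35, 38]
arr[2]=22 <= 38: swap with position 2, array becomes [2, 24, 22, 32, 2, 18, 32, 35, 38]
arr[3]=32 <= 38: swap with position 3, array becomes [2, 24, 22, 32, 2, 18, 32, 35, 38]
arr[4]=2 <= 38: swap with position 4, array becomes [2, 24, 22, 32, 2, 18, 32, 35, 38]
arr[5]=18 <= 38: swap with position 5, array becomes [2, 24, 22, 32, 2, 18, 32, 35, 38]
arr[6]=32 <= 38: swap with position 6, array becomes [2, 24, 22, 32, 2, 18, 32, 35, 38]
arr[7]=35 <= 38: swap with position 7, array becomes [2, 24, 22, 32, 2, 18, 32, 35, 38]

Place pivot at position 8: [2, 24, 22, 32, 2, 18, 32, 35, 38]
Pivot position: 8

After partitioning with pivot 38, the array becomes [2, 24, 22, 32, 2, 18, 32, 35, 38]. The pivot is placed at index 8. All elements to the left of the pivot are <= 38, and all elements to the right are > 38.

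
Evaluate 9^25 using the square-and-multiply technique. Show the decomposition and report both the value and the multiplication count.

Computing 9^25 by squaring (build up from 9^1; each line after the first costs one multiplication):

9^1 = 9
9^2 = (9^1)^2 = 9^2 = 81
9^3 = 9 * 9^2 = 9 * 81 = 729
9^6 = (9^3)^2 = 729^2 = 531441
9^12 = (9^6)^2 = 531441^2 = 282429536481
9^24 = (9^12)^2 = 282429536481^2 = 79766443076872509863361
9^25 = 9 * 9^24 = 9 * 79766443076872509863361 = 717897987691852588770249

Result: 717897987691852588770249
Multiplications needed: 6 (6 lines after 9^1)

9^25 = 717897987691852588770249. Using exponentiation by squaring, this requires 6 multiplications. The key idea: if the exponent is even, square the half-power; if odd, multiply by the base once.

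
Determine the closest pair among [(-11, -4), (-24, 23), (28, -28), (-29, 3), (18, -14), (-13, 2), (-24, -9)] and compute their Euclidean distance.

Computing all pairwise distances among 7 points:

d((-11, -4), (-24, 23)) = 29.9666
d((-11, -4), (28, -28)) = 45.793
d((-11, -4), (-29, 3)) = 19.3132
d((-11, -4), (18, -14)) = 30.6757
d((-11, -4), (-13, 2)) = 6.3246 <-- minimum
d((-11, -4), (-24, -9)) = 13.9284
d((-24, 23), (28, -28)) = 72.8354
d((-24, 23), (-29, 3)) = 20.6155
d((-24, 23), (18, -14)) = 55.9732
d((-24, 23), (-13, 2)) = 23.7065
d((-24, 23), (-24, -9)) = 32.0
d((28, -28), (-29, 3)) = 64.8845
d((28, -28), (18, -14)) = 17.2047
d((28, -28), (-13, 2)) = 50.8035
d((28, -28), (-24, -9)) = 55.3624
d((-29, 3), (18, -14)) = 49.98
d((-29, 3), (-13, 2)) = 16.0312
d((-29, 3), (-24, -9)) = 13.0
d((18, -14), (-13, 2)) = 34.8855
d((18, -14), (-24, -9)) = 42.2966
d((-13, 2), (-24, -9)) = 15.5563

Closest pair: (-11, -4) and (-13, 2) with distance 6.3246

The closest pair is (-11, -4) and (-13, 2) with Euclidean distance 6.3246. For 7 points, brute-force pairwise comparison is shown above. For large n, the divide-and-conquer algorithm (sort by x, recurse on halves, check the dividing strip) achieves O(n log n).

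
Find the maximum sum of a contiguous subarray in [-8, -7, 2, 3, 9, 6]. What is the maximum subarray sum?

Using Kadane's algorithm on [-8, -7, 2, 3, 9, 6]:

Scanning through the array:
Position 1 (value -7): max_ending_here = -7, max_so_far = -7
Position 2 (value 2): max_ending_here = 2, max_so_far = 2
Position 3 (value 3): max_ending_here = 5, max_so_far = 5
Position 4 (value 9): max_ending_here = 14, max_so_far = 14
Position 5 (value 6): max_ending_here = 20, max_so_far = 20

Maximum subarray: [2, 3, 9, 6]
Maximum sum: 20

The maximum subarray is [2, 3, 9, 6] with sum 20. This subarray runs from index 2 to index 5.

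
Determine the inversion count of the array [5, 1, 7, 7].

Finding inversions in [5, 1, 7, 7]:

(0, 1): arr[0]=5 > arr[1]=1

Total inversions: 1

The array has 1 inversion(s): (0,1). Each pair (i,j) satisfies i < j and arr[i] > arr[j].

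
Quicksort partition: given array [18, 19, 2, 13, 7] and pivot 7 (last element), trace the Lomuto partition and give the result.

Lomuto partition with pivot = 7:

Initial array: [18, 19, 2, 13, 7]

arr[0]=18 > 7: no swap
arr[1]=19 > 7: no swap
arr[2]=2 <= 7: swap with position 0, array becomes [2, 19, 18, 13, 7]
arr[3]=13 > 7: no swap

Place pivot at position 1: [2, 7, 18, 13, 19]
Pivot position: 1

After partitioning with pivot 7, the array becomes [2, 7, 18, 13, 19]. The pivot is placed at index 1. All elements to the left of the pivot are <= 7, and all elements to the right are > 7.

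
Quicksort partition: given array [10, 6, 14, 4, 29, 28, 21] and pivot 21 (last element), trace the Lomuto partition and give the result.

Lomuto partition with pivot = 21:

Initial array: [10, 6, 14, 4, 29, 28, 21]

arr[0]=10 <= 21: swap with position 0, array becomes [10, 6, 14, 4, 29, 28, 21]
arr[1]=6 <= 21: swap with position 1, array becomes [10, 6, 14, 4, 29, 28, 21]
arr[2]=14 <= 21: swap with position 2, array becomes [10, 6, 14, 4, 29, 28, 21]
arr[3]=4 <= 21: swap with position 3, array becomes [10, 6, 14, 4, 29, 28, 21]
arr[4]=29 > 21: no swap
arr[5]=28 > 21: no swap

Place pivot at position 4: [10, 6, 14, 4, 21, 28, 29]
Pivot position: 4

After partitioning with pivot 21, the array becomes [10, 6, 14, 4, 21, 28, 29]. The pivot is placed at index 4. All elements to the left of the pivot are <= 21, and all elements to the right are > 21.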